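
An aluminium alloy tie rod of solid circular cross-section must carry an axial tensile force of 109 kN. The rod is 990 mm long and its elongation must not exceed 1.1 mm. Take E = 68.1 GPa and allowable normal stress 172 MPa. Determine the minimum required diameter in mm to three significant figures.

42.8 mm

Required area A ≥ P/σ_allow = 109000/172 = 633.7 mm².
For a solid circular section, d ≥ √(4A/π) = 28.41 mm.
Elongation limit: A ≥ PL/(Eδ_allow) = 109000·990/(68100·1.1) = 1441 mm² ⇒ d ≥ 42.83 mm.
The elongation limit governs.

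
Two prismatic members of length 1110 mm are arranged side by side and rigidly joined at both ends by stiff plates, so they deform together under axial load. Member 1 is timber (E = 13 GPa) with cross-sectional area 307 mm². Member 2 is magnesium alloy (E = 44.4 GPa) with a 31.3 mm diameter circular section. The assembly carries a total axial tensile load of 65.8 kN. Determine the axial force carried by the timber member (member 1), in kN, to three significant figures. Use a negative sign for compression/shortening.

A_2 = 769.4 mm².
Equal strain + equilibrium ⇒ each member carries load in proportion to AE: A₁E₁ = 3991000 N, A₂E₂ = 34160000 N, ΣAE = 38150000 N.
F₁ = P·A₁E₁/ΣAE = 65800·3991000/38150000 = 6883 N.

6.88 kN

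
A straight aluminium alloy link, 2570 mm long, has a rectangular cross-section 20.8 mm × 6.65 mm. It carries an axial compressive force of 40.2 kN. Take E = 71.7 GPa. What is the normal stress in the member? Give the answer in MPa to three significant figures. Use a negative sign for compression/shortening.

-291 MPa

A = 138.3 mm².
σ = N/A = -40200/138.3 = -290.6 MPa.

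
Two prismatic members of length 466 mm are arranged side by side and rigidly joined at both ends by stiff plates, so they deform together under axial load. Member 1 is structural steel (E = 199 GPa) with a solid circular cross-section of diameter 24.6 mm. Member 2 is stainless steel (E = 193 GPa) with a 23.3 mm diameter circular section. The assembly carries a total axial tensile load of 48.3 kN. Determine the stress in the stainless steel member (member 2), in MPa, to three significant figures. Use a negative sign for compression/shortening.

A_1 = 475.3 mm².
A_2 = 426.4 mm².
Equal strain + equilibrium ⇒ each member carries load in proportion to AE: A₁E₁ = 94580000 N, A₂E₂ = 82290000 N, ΣAE = 176900000 N.
σ₂ = P·E₂/ΣAE = 48300·193000/176900000 = 52.7 MPa.

52.7 MPa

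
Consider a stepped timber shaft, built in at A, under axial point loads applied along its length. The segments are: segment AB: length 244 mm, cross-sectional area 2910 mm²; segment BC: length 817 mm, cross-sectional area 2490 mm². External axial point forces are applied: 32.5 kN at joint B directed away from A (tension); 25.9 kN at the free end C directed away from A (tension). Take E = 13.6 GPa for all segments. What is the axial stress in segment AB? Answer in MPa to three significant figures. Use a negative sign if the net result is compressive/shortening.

20.1 MPa

Internal axial forces (sectioning from the free end, tension +): N_BC = 25.9 kN, N_AB = 58.4 kN.
σ_AB = N_AB/A_AB = 58400/2910 = 20.07 MPa.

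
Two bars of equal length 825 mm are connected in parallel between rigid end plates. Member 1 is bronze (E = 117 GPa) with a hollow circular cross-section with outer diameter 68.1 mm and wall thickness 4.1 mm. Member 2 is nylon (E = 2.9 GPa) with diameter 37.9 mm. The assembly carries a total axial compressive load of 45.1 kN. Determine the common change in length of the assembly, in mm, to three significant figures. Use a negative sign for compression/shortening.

-0.373 mm

A_1 = 824.4 mm².
A_2 = 1128 mm².
Equal strain + equilibrium ⇒ each member carries load in proportion to AE: A₁E₁ = 96450000 N, A₂E₂ = 3272000 N, ΣAE = 99720000 N.
δ = PL/ΣAE = -45100·825/99720000 = -0.3731 mm.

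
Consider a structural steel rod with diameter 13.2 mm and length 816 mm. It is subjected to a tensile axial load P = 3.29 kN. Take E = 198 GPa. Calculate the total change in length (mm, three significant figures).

A = 136.8 mm².
δ_mech = NL/(AE) = 3290·816/(136.8·198000) = 0.09908 mm.

0.0991 mm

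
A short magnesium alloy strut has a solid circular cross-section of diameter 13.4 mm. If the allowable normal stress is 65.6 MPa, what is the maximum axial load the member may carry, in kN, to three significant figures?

A = 141 mm².
P_max = σ_allow · A = 65.6 · 141 = 9251 N = 9.251 kN.

9.25 kN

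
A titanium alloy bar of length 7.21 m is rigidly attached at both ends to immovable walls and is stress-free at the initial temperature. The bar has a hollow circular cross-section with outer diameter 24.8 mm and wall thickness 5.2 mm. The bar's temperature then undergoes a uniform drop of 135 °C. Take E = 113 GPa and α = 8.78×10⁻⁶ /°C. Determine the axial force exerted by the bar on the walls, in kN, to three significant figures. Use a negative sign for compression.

Free thermal expansion αLΔT = 8.78e-6 · 7210 · -135 = -8.546 mm.
The walls impose strain ε = −(-8.546)/7210 = 1.1853e-03; σ = Eε = 113000 · 1.1853e-03 = 133.9 MPa.
Wall reaction R = σ·A = 133.9·320.2 = 42890 N = 42.89 kN.

42.9 kN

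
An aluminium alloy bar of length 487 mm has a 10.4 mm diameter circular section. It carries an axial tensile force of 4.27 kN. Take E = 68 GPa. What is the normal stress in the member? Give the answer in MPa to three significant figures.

A = 84.95 mm².
σ = N/A = 4270/84.95 = 50.27 MPa.

50.3 MPa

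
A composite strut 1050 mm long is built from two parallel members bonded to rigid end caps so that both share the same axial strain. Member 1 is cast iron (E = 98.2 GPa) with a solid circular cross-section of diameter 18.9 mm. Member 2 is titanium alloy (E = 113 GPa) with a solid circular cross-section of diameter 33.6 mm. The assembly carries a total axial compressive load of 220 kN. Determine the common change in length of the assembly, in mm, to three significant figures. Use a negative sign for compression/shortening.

-1.81 mm

A_1 = 280.6 mm².
A_2 = 886.7 mm².
Equal strain + equilibrium ⇒ each member carries load in proportion to AE: A₁E₁ = 27550000 N, A₂E₂ = 100200000 N, ΣAE = 127700000 N.
δ = PL/ΣAE = -220000·1050/127700000 = -1.808 mm.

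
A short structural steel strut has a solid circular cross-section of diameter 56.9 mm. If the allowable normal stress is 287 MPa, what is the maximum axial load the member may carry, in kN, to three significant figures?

730 kN

A = 2543 mm².
P_max = σ_allow · A = 287 · 2543 = 729800 N = 729.8 kN.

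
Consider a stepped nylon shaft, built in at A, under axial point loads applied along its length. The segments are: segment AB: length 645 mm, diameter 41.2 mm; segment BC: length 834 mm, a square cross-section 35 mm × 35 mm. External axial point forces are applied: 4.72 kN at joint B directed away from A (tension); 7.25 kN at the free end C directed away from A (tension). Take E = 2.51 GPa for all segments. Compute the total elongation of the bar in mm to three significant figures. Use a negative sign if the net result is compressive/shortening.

Internal axial forces (sectioning from the free end, tension +): N_BC = 7.25 kN, N_AB = 11.97 kN.
A_AB = 1333 mm².
A_BC = 1225 mm².
δ_AB = 11970·645/(1333·2510) = 2.307 mm
δ_BC = 7250·834/(1225·2510) = 1.967 mm
δ = Σδ_i = 4.274 mm.

4.27 mm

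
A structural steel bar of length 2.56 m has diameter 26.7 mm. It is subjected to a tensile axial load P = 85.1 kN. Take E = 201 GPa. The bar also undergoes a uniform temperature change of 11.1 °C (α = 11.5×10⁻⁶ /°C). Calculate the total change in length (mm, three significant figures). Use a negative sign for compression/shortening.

A = 559.9 mm².
δ_mech = NL/(AE) = 85100·2560/(559.9·201000) = 1.936 mm.
δ_thermal = αLΔT = 11.5e-6·2560·11.1 = 0.3268 mm.
δ = δ_mech + δ_thermal = 2.263 mm.

2.26 mm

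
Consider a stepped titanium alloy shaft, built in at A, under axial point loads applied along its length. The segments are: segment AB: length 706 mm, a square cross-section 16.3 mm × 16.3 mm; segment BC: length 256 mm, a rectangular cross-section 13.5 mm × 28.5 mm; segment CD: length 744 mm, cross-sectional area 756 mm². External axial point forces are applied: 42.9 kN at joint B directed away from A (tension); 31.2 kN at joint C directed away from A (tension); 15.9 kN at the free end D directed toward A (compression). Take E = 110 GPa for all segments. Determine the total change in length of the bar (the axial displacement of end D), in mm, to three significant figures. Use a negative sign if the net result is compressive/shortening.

Internal axial forces (sectioning from the free end, tension +): N_CD = -15.9 kN, N_BC = 15.3 kN, N_AB = 58.2 kN.
A_AB = 265.7 mm².
A_BC = 384.8 mm².
δ_AB = 58200·706/(265.7·110000) = 1.406 mm
δ_BC = 15300·256/(384.8·110000) = 0.09255 mm
δ_CD = -15900·744/(756·110000) = -0.1423 mm
δ = Σδ_i = 1.356 mm.

1.36 mm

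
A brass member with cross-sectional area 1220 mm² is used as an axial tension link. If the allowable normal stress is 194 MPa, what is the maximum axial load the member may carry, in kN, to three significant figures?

P_max = σ_allow · A = 194 · 1220 = 236700 N = 236.7 kN.

237 kN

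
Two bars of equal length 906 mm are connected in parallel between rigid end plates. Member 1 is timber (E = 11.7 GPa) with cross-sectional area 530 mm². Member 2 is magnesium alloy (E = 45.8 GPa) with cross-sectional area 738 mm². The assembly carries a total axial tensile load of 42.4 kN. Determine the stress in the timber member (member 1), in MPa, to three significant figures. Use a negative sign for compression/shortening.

Equal strain + equilibrium ⇒ each member carries load in proportion to AE: A₁E₁ = 6201000 N, A₂E₂ = 33800000 N, ΣAE = 40000000 N.
σ₁ = P·E₁/ΣAE = 42400·11700/40000000 = 12.4 MPa.

12.4 MPa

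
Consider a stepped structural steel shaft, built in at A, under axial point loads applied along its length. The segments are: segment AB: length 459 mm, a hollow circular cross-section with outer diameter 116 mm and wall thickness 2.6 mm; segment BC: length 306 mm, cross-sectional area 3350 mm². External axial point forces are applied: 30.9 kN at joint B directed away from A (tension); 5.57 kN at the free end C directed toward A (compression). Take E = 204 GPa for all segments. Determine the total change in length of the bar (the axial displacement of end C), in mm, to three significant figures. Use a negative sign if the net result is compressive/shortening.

Internal axial forces (sectioning from the free end, tension +): N_BC = -5.57 kN, N_AB = 25.33 kN.
A_AB = 926.3 mm².
δ_AB = 25330·459/(926.3·204000) = 0.06153 mm
δ_BC = -5570·306/(3350·204000) = -0.002494 mm
δ = Σδ_i = 0.05904 mm.

0.0590 mm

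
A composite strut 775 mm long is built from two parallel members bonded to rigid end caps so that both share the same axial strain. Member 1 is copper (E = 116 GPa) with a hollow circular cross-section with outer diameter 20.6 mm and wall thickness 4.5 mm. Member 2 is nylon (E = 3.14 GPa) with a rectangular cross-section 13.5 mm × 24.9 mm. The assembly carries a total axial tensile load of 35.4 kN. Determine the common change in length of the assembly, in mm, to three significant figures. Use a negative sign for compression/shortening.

0.999 mm

A_1 = 227.6 mm².
A_2 = 336.1 mm².
Equal strain + equilibrium ⇒ each member carries load in proportion to AE: A₁E₁ = 26400000 N, A₂E₂ = 1056000 N, ΣAE = 27460000 N.
δ = PL/ΣAE = 35400·775/27460000 = 0.9992 mm.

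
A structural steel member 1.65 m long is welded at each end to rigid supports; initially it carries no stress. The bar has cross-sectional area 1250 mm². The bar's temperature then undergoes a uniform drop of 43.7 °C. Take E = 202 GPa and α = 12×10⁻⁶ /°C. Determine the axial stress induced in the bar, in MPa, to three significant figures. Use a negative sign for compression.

Free thermal expansion αLΔT = 12e-6 · 1650 · -43.7 = -0.8653 mm.
The walls impose strain ε = −(-0.8653)/1650 = 5.2440e-04; σ = Eε = 202000 · 5.2440e-04 = 105.9 MPa.

106 MPa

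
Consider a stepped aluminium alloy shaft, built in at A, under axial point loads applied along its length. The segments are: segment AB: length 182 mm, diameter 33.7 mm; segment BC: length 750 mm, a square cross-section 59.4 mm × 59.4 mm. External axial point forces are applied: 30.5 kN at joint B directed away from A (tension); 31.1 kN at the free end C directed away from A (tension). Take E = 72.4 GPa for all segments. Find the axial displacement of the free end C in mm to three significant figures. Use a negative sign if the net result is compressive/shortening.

0.265 mm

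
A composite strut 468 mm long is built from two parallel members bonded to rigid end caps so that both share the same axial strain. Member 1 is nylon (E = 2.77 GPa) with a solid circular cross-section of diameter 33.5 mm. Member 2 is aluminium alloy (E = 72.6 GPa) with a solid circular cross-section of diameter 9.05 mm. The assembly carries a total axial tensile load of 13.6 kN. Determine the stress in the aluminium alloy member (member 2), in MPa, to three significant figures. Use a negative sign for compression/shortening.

139 MPa

A_1 = 881.4 mm².
A_2 = 64.33 mm².
Equal strain + equilibrium ⇒ each member carries load in proportion to AE: A₁E₁ = 2442000 N, A₂E₂ = 4670000 N, ΣAE = 7112000 N.
σ₂ = P·E₂/ΣAE = 13600·72600/7112000 = 138.8 MPa.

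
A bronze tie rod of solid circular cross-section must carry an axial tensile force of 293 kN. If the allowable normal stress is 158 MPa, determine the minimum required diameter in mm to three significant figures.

48.6 mm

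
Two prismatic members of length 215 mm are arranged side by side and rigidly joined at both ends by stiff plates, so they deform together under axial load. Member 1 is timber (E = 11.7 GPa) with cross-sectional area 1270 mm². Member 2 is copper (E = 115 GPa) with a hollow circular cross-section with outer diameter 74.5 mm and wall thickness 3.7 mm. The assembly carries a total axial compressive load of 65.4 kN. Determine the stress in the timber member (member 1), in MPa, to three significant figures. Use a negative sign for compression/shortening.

-6.99 MPa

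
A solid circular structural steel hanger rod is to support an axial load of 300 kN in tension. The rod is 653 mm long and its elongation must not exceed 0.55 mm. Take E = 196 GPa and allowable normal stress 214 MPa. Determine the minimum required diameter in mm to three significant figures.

48.1 mm

Required area A ≥ P/σ_allow = 300000/214 = 1402 mm².
For a solid circular section, d ≥ √(4A/π) = 42.25 mm.
Elongation limit: A ≥ PL/(Eδ_allow) = 300000·653/(196000·0.55) = 1817 mm² ⇒ d ≥ 48.1 mm.
The elongation limit governs.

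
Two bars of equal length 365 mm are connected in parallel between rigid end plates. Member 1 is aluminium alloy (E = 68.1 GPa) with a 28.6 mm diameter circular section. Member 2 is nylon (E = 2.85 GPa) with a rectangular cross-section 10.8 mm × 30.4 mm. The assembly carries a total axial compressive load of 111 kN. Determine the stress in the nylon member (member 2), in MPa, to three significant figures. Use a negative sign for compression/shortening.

-7.08 MPa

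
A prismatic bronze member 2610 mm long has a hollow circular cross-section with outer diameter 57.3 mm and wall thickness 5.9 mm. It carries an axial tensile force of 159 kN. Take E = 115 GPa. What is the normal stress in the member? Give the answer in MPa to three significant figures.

A = 952.7 mm².
σ = N/A = 159000/952.7 = 166.9 MPa.

167 MPa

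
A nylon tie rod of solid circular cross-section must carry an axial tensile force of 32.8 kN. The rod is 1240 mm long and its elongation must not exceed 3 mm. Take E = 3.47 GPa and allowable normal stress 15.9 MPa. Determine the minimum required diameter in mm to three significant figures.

Required area A ≥ P/σ_allow = 32800/15.9 = 2063 mm².
For a solid circular section, d ≥ √(4A/π) = 51.25 mm.
Elongation limit: A ≥ PL/(Eδ_allow) = 32800·1240/(3470·3) = 3907 mm² ⇒ d ≥ 70.53 mm.
The elongation limit governs.

70.5 mm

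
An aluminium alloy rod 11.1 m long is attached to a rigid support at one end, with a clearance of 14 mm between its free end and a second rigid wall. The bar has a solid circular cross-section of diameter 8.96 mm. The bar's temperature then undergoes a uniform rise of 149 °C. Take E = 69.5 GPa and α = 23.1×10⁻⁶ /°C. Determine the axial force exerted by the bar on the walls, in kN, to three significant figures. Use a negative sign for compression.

-9.56 kN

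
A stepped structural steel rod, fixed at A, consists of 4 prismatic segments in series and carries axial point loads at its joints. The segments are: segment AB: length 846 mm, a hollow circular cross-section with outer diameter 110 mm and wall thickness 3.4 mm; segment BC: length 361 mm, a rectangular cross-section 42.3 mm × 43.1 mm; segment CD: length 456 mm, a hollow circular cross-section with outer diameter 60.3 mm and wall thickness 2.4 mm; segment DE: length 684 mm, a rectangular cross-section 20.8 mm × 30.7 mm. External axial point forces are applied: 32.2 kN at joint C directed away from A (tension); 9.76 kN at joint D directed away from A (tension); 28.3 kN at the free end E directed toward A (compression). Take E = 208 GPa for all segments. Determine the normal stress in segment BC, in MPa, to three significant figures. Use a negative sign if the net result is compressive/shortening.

7.49 MPa

Internal axial forces (sectioning from the free end, tension +): N_DE = -28.3 kN, N_CD = -18.54 kN, N_BC = 13.66 kN, N_AB = 13.66 kN.
A_BC = 1823 mm².
σ_BC = N_BC/A_BC = 13660/1823 = 7.493 MPa.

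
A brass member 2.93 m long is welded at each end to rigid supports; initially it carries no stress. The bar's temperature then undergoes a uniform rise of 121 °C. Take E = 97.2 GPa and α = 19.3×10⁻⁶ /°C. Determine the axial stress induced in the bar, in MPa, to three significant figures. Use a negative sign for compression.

Free thermal expansion αLΔT = 19.3e-6 · 2930 · 121 = 6.842 mm.
The walls impose strain ε = −(6.842)/2930 = -2.3353e-03; σ = Eε = 97200 · -2.3353e-03 = -227 MPa.

-227 MPa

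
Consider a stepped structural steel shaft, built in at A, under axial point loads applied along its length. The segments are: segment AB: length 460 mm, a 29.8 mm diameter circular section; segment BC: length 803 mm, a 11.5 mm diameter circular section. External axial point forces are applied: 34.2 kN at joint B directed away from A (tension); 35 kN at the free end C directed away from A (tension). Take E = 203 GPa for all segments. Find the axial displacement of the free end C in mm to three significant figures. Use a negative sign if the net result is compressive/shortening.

1.56 mm

Internal axial forces (sectioning from the free end, tension +): N_BC = 35 kN, N_AB = 69.2 kN.
A_AB = 697.5 mm².
A_BC = 103.9 mm².
δ_AB = 69200·460/(697.5·203000) = 0.2248 mm
δ_BC = 35000·803/(103.9·203000) = 1.333 mm
δ = Σδ_i = 1.558 mm.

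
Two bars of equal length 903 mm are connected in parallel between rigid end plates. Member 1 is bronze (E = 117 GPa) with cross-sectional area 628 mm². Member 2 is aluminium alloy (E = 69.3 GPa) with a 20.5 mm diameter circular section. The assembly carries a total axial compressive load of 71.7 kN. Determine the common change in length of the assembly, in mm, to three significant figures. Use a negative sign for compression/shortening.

-0.672 mm

A_2 = 330.1 mm².
Equal strain + equilibrium ⇒ each member carries load in proportion to AE: A₁E₁ = 73480000 N, A₂E₂ = 22870000 N, ΣAE = 96350000 N.
δ = PL/ΣAE = -71700·903/96350000 = -0.672 mm.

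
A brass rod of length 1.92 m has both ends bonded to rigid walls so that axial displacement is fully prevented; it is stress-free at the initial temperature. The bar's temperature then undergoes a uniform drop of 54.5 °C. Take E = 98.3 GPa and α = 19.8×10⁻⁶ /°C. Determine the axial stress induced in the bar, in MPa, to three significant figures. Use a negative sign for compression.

Free thermal expansion αLΔT = 19.8e-6 · 1920 · -54.5 = -2.072 mm.
The walls impose strain ε = −(-2.072)/1920 = 1.0791e-03; σ = Eε = 98300 · 1.0791e-03 = 106.1 MPa.

106 MPa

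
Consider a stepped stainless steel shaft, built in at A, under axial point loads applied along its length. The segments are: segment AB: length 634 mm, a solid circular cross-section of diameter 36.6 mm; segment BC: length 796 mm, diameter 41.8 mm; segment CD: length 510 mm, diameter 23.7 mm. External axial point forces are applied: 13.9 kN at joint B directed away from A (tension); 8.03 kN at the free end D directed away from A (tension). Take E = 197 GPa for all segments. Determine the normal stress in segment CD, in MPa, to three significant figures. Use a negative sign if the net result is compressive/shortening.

Internal axial forces (sectioning from the free end, tension +): N_CD = 8.03 kN, N_BC = 8.03 kN, N_AB = 21.93 kN.
A_CD = 441.2 mm².
σ_CD = N_CD/A_CD = 8030/441.2 = 18.2 MPa.

18.2 MPa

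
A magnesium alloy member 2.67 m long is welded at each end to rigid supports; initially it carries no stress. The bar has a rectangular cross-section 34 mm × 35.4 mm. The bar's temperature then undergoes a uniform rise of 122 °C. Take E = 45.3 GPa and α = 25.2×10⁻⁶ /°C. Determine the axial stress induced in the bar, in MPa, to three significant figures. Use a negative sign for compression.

Free thermal expansion αLΔT = 25.2e-6 · 2670 · 122 = 8.209 mm.
The walls impose strain ε = −(8.209)/2670 = -3.0744e-03; σ = Eε = 45300 · -3.0744e-03 = -139.3 MPa.

-139 MPa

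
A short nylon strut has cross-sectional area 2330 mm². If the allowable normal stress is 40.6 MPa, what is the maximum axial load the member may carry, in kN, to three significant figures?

P_max = σ_allow · A = 40.6 · 2330 = 94600 N = 94.6 kN.

94.6 kN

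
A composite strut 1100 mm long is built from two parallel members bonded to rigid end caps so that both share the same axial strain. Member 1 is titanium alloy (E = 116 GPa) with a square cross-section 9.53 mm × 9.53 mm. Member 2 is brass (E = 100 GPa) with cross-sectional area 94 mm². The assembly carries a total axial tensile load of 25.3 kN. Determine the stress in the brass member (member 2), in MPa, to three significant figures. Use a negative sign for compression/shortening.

127 MPa

A_1 = 90.82 mm².
Equal strain + equilibrium ⇒ each member carries load in proportion to AE: A₁E₁ = 10540000 N, A₂E₂ = 9400000 N, ΣAE = 19940000 N.
σ₂ = P·E₂/ΣAE = 25300·100000/19940000 = 126.9 MPa.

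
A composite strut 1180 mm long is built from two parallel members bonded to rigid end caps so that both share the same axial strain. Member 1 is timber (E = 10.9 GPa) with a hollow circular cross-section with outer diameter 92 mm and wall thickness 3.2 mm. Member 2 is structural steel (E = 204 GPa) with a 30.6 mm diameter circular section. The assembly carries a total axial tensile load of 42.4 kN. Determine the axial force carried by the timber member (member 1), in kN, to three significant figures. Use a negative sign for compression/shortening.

A_1 = 892.7 mm².
A_2 = 735.4 mm².
Equal strain + equilibrium ⇒ each member carries load in proportion to AE: A₁E₁ = 9731000 N, A₂E₂ = 150000000 N, ΣAE = 159800000 N.
F₁ = P·A₁E₁/ΣAE = 42400·9731000/159800000 = 2583 N.

2.58 kN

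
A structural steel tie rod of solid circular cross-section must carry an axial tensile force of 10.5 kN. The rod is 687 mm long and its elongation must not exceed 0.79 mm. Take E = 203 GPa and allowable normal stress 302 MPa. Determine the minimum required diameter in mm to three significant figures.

Required area A ≥ P/σ_allow = 10500/302 = 34.77 mm².
For a solid circular section, d ≥ √(4A/π) = 6.653 mm.
Elongation limit: A ≥ PL/(Eδ_allow) = 10500·687/(203000·0.79) = 44.98 mm² ⇒ d ≥ 7.568 mm.
The elongation limit governs.

7.57 mm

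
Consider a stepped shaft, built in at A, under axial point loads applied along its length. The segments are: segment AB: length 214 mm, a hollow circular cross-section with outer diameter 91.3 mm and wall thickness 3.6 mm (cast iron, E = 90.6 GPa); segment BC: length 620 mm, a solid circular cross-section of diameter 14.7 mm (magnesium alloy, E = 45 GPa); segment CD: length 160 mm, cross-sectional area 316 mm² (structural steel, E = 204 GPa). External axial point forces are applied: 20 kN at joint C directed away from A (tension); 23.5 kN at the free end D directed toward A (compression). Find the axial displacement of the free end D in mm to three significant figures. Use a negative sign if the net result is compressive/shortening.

Internal axial forces (sectioning from the free end, tension +): N_CD = -23.5 kN, N_BC = -3.5 kN, N_AB = -3.5 kN.
A_AB = 991.9 mm².
A_BC = 169.7 mm².
δ_AB = -3500·214/(991.9·90600) = -0.008335 mm
δ_BC = -3500·620/(169.7·45000) = -0.2841 mm
δ_CD = -23500·160/(316·204000) = -0.05833 mm
δ = Σδ_i = -0.3508 mm.

-0.351 mm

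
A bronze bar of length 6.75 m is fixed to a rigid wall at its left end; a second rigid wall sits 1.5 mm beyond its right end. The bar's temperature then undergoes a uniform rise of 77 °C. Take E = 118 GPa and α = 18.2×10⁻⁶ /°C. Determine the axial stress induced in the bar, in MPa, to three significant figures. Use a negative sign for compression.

-139 MPa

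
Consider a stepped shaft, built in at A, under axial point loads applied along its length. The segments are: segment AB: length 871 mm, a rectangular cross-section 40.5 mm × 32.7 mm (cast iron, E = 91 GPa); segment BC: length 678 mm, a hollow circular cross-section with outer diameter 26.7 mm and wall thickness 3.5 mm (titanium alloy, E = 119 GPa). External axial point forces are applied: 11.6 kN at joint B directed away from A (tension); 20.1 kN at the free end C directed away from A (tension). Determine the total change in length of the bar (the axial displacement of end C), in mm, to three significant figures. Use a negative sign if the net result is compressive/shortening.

0.678 mm

Internal axial forces (sectioning from the free end, tension +): N_BC = 20.1 kN, N_AB = 31.7 kN.
A_AB = 1324 mm².
A_BC = 255.1 mm².
δ_AB = 31700·871/(1324·91000) = 0.2291 mm
δ_BC = 20100·678/(255.1·119000) = 0.4489 mm
δ = Σδ_i = 0.678 mm.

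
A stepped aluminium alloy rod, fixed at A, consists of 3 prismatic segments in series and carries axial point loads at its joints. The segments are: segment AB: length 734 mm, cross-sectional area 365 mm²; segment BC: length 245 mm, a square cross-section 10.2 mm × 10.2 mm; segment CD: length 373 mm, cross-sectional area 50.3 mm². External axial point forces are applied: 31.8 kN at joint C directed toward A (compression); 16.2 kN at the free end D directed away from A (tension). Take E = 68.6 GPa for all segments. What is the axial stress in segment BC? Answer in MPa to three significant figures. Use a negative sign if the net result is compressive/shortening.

-150 MPa

Internal axial forces (sectioning from the free end, tension +): N_CD = 16.2 kN, N_BC = -15.6 kN, N_AB = -15.6 kN.
A_BC = 104 mm².
σ_BC = N_BC/A_BC = -15600/104 = -149.9 MPa.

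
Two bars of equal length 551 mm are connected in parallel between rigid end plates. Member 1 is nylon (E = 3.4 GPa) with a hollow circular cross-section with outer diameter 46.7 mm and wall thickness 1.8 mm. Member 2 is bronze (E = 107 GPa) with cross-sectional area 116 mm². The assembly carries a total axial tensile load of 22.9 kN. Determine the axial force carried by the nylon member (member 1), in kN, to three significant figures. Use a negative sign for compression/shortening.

A_1 = 253.9 mm².
Equal strain + equilibrium ⇒ each member carries load in proportion to AE: A₁E₁ = 863300 N, A₂E₂ = 12410000 N, ΣAE = 13280000 N.
F₁ = P·A₁E₁/ΣAE = 22900·863300/13280000 = 1489 N.

1.49 kN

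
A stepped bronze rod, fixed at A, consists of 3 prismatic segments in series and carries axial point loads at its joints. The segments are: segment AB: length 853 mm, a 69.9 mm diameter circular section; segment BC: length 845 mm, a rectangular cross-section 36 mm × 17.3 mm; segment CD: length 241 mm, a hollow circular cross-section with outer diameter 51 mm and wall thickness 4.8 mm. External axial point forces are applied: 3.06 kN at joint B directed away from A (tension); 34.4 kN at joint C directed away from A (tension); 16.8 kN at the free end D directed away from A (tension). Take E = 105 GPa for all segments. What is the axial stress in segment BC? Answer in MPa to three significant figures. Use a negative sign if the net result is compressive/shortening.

82.2 MPa

Internal axial forces (sectioning from the free end, tension +): N_CD = 16.8 kN, N_BC = 51.2 kN, N_AB = 54.26 kN.
A_BC = 622.8 mm².
σ_BC = N_BC/A_BC = 51200/622.8 = 82.21 MPa.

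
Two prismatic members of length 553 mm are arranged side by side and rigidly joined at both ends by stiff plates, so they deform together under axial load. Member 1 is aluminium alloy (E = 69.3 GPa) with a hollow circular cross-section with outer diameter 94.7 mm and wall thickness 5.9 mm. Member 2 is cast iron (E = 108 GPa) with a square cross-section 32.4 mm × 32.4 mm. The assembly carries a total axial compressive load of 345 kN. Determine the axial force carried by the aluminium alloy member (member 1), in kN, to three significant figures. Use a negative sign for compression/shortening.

-173 kN

A_1 = 1646 mm².
A_2 = 1050 mm².
Equal strain + equilibrium ⇒ each member carries load in proportion to AE: A₁E₁ = 114100000 N, A₂E₂ = 113400000 N, ΣAE = 227400000 N.
F₁ = P·A₁E₁/ΣAE = -345000·114100000/227400000 = -173000 N.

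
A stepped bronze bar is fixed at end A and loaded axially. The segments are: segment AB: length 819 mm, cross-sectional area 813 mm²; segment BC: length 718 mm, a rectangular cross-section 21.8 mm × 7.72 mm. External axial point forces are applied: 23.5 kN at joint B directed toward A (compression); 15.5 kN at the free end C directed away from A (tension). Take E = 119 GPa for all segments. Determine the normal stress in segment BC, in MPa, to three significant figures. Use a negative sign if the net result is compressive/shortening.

Internal axial forces (sectioning from the free end, tension +): N_BC = 15.5 kN, N_AB = -8 kN.
A_BC = 168.3 mm².
σ_BC = N_BC/A_BC = 15500/168.3 = 92.1 MPa.

92.1 MPa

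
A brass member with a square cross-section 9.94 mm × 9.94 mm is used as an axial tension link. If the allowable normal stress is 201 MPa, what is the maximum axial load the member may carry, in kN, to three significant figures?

A = 98.8 mm².
P_max = σ_allow · A = 201 · 98.8 = 19860 N = 19.86 kN.

19.9 kN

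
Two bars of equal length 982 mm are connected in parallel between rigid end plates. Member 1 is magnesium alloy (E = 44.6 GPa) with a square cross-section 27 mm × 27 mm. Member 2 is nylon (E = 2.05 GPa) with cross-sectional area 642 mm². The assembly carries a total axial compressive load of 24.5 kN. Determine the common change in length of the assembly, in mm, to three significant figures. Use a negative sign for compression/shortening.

-0.711 mm

A_1 = 729 mm².
Equal strain + equilibrium ⇒ each member carries load in proportion to AE: A₁E₁ = 32510000 N, A₂E₂ = 1316000 N, ΣAE = 33830000 N.
δ = PL/ΣAE = -24500·982/33830000 = -0.7112 mm.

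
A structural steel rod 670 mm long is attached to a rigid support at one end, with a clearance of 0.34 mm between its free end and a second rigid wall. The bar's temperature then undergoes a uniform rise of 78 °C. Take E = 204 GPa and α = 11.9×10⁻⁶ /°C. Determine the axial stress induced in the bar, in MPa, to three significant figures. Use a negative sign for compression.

-85.8 MPa

Free thermal expansion αLΔT = 11.9e-6 · 670 · 78 = 0.6219 mm.
The walls engage after the gap closes; constrained expansion = 0.6219 − 0.34 = 0.2819 mm.
The walls impose strain ε = −(0.2819)/670 = -4.2074e-04; σ = Eε = 204000 · -4.2074e-04 = -85.83 MPa.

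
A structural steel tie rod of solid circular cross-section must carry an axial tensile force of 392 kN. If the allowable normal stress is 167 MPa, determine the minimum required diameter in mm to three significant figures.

54.7 mm

Required area A ≥ P/σ_allow = 392000/167 = 2347 mm².
For a solid circular section, d ≥ √(4A/π) = 54.67 mm.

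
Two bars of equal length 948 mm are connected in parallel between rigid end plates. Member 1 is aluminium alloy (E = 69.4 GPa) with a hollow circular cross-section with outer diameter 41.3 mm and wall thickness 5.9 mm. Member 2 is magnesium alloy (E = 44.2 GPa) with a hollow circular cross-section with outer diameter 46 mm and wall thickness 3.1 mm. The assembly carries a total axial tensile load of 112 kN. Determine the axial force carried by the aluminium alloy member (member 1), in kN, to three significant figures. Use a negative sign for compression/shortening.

A_1 = 656.2 mm².
A_2 = 417.8 mm².
Equal strain + equilibrium ⇒ each member carries load in proportion to AE: A₁E₁ = 45540000 N, A₂E₂ = 18470000 N, ΣAE = 64000000 N.
F₁ = P·A₁E₁/ΣAE = 112000·45540000/64000000 = 79690 N.

79.7 kN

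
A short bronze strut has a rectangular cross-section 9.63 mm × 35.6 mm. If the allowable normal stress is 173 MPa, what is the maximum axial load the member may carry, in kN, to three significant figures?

A = 342.8 mm².
P_max = σ_allow · A = 173 · 342.8 = 59310 N = 59.31 kN.

59.3 kN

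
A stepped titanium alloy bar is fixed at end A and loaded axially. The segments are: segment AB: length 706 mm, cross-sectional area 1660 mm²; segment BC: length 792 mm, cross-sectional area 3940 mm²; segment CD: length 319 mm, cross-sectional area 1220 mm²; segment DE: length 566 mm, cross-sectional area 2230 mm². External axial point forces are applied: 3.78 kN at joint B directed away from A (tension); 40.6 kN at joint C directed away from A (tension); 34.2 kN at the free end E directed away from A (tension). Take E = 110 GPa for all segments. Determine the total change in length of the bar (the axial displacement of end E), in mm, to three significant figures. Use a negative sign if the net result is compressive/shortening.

0.601 mm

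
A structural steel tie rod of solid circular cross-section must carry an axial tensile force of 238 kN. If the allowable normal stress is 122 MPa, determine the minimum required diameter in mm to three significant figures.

49.8 mm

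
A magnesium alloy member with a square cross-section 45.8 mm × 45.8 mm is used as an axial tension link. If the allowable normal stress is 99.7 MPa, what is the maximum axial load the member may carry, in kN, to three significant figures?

A = 2098 mm².
P_max = σ_allow · A = 99.7 · 2098 = 209100 N = 209.1 kN.

209 kN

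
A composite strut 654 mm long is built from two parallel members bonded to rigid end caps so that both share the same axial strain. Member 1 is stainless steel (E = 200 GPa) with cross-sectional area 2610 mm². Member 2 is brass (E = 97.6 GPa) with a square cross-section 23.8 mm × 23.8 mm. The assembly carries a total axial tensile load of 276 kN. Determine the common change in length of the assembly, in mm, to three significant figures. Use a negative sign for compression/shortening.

A_2 = 566.4 mm².
Equal strain + equilibrium ⇒ each member carries load in proportion to AE: A₁E₁ = 522000000 N, A₂E₂ = 55280000 N, ΣAE = 577300000 N.
δ = PL/ΣAE = 276000·654/577300000 = 0.3127 mm.

0.313 mm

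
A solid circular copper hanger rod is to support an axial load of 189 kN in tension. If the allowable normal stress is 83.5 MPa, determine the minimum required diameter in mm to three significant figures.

Required area A ≥ P/σ_allow = 189000/83.5 = 2263 mm².
For a solid circular section, d ≥ √(4A/π) = 53.68 mm.

53.7 mm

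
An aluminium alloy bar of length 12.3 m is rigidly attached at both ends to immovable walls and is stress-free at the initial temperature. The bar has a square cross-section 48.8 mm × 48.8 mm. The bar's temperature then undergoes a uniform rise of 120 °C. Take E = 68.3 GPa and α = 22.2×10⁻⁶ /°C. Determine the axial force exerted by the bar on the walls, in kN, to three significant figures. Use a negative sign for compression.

-433 kN

Free thermal expansion αLΔT = 22.2e-6 · 12300 · 120 = 32.77 mm.
The walls impose strain ε = −(32.77)/12300 = -2.6640e-03; σ = Eε = 68300 · -2.6640e-03 = -182 MPa.
Wall reaction R = σ·A = -182·2381 = -433300 N = -433.3 kN.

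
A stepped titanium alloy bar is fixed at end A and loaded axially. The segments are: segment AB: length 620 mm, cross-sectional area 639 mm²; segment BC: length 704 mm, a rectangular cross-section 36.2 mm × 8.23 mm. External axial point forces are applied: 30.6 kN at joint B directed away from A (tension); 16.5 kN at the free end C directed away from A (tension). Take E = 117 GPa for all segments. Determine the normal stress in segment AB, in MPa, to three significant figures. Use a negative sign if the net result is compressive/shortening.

Internal axial forces (sectioning from the free end, tension +): N_BC = 16.5 kN, N_AB = 47.1 kN.
σ_AB = N_AB/A_AB = 47100/639 = 73.71 MPa.

73.7 MPa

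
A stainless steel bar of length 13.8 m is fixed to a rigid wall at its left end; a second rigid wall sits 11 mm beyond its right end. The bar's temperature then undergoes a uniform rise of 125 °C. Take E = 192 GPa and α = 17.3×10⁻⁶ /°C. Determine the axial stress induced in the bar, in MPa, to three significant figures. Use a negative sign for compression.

Free thermal expansion αLΔT = 17.3e-6 · 13800 · 125 = 29.84 mm.
The walls engage after the gap closes; constrained expansion = 29.84 − 11 = 18.84 mm.
The walls impose strain ε = −(18.84)/13800 = -1.3654e-03; σ = Eε = 192000 · -1.3654e-03 = -262.2 MPa.

-262 MPa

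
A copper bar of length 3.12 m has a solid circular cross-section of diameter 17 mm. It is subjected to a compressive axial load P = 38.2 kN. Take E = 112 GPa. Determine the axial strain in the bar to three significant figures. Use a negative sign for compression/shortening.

A = 227 mm².
σ = N/A = -168.3 MPa; ε = σ/E = -168.3/112000 = -1.503e-03.

-0.00150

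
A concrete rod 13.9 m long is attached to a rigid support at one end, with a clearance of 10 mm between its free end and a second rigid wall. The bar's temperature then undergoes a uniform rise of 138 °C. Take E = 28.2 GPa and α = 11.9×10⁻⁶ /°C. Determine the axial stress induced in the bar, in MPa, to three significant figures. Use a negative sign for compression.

Free thermal expansion αLΔT = 11.9e-6 · 13900 · 138 = 22.83 mm.
The walls engage after the gap closes; constrained expansion = 22.83 − 10 = 12.83 mm.
The walls impose strain ε = −(12.83)/13900 = -9.2278e-04; σ = Eε = 28200 · -9.2278e-04 = -26.02 MPa.

-26.0 MPa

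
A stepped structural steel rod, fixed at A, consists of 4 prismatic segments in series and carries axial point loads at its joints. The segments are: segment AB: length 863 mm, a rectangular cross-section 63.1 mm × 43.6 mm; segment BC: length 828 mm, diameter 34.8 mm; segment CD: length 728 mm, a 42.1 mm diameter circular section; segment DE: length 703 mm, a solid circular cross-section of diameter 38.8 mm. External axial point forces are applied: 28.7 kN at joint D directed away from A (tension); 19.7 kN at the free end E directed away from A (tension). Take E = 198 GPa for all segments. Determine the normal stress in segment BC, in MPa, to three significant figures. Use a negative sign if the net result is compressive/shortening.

50.9 MPa

Internal axial forces (sectioning from the free end, tension +): N_DE = 19.7 kN, N_CD = 48.4 kN, N_BC = 48.4 kN, N_AB = 48.4 kN.
A_BC = 951.1 mm².
σ_BC = N_BC/A_BC = 48400/951.1 = 50.89 MPa.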